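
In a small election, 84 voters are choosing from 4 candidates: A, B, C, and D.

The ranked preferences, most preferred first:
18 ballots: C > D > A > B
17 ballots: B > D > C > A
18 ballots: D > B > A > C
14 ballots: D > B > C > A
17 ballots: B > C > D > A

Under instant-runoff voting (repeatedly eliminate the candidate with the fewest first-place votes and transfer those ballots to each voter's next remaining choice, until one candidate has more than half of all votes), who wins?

D

Round 1: A 0, B 34, C 18, D 32. A eliminated.
Round 2: B 34, C 18, D 32. C eliminated.
Round 3: B 34, D 50. D has a majority (≥43).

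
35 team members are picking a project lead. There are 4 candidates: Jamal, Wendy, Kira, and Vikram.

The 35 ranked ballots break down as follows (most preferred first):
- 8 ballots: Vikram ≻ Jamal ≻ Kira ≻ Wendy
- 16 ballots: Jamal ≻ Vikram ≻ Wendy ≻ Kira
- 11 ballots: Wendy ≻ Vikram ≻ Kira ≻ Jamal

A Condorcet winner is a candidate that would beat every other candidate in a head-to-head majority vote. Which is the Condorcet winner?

Vikram

Vikram vs Jamal: 19–16
Vikram vs Wendy: 24–11
Vikram vs Kira: 35–0
Vikram beats every other candidate.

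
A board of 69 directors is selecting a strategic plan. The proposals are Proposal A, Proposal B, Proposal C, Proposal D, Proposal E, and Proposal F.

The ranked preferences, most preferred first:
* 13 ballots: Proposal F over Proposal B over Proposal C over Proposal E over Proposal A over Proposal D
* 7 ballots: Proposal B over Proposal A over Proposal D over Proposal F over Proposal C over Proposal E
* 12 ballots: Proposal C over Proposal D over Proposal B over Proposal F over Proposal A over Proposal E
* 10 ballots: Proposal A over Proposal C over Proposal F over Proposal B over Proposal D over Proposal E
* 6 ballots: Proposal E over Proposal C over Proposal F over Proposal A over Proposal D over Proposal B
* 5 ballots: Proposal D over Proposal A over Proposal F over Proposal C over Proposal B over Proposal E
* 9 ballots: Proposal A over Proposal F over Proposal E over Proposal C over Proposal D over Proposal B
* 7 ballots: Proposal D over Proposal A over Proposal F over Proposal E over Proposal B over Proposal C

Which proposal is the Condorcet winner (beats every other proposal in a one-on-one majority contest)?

Proposal A

Proposal A vs Proposal B: 37–32
Proposal A vs Proposal C: 38–31
Proposal A vs Proposal D: 45–24
Proposal A vs Proposal E: 50–19
Proposal A vs Proposal F: 38–31
Proposal A beats every other proposal.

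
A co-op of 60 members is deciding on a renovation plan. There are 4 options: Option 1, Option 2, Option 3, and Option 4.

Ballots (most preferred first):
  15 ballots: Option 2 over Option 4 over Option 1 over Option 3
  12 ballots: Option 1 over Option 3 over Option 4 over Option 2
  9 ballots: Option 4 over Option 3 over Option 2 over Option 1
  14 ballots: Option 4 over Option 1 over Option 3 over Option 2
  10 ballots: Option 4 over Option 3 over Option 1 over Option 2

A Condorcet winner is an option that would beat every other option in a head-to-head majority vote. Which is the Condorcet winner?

Option 4 vs Option 1: 48–12
Option 4 vs Option 2: 45–15
Option 4 vs Option 3: 48–12
Option 4 beats every other option.

Option 4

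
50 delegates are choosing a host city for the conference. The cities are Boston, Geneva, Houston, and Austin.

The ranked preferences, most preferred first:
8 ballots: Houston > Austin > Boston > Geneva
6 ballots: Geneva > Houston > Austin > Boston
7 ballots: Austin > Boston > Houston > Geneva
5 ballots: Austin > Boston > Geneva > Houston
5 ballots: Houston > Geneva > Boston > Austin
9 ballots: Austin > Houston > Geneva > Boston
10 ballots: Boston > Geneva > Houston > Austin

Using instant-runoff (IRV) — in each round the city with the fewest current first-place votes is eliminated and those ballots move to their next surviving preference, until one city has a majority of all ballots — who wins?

Round 1: Boston 10, Geneva 6, Houston 13, Austin 21. Geneva eliminated.
Round 2: Boston 10, Houston 19, Austin 21. Boston eliminated.
Round 3: Houston 29, Austin 21. Houston has a majority (≥26).

Houston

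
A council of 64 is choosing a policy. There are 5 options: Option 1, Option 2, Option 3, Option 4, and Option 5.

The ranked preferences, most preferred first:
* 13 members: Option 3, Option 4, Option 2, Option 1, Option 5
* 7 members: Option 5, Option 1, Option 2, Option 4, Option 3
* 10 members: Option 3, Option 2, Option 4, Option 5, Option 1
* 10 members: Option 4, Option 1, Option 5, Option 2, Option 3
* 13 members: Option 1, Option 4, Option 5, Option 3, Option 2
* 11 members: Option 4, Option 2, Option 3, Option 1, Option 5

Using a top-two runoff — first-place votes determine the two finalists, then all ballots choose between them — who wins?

Round 1 first-place votes: Option 1 13, Option 2 0, Option 3 23, Option 4 21, Option 5 7. Option 3 and Option 4 advance.
Runoff: Option 3 is ranked above Option 4 on 23 ballots, Option 4 above Option 3 on 41.

Option 4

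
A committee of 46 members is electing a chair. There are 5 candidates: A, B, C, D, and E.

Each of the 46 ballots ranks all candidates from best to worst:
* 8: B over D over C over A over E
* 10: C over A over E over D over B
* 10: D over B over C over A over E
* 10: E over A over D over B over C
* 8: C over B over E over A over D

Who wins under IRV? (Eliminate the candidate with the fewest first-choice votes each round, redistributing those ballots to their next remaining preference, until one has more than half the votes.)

D

Round 1: A 0, B 8, C 18, D 10, E 10. A eliminated.
Round 2: B 8, C 18, D 10, E 10. B eliminated.
Round 3: C 18, D 18, E 10. E eliminated.
Round 4: C 18, D 28. D has a majority (≥24).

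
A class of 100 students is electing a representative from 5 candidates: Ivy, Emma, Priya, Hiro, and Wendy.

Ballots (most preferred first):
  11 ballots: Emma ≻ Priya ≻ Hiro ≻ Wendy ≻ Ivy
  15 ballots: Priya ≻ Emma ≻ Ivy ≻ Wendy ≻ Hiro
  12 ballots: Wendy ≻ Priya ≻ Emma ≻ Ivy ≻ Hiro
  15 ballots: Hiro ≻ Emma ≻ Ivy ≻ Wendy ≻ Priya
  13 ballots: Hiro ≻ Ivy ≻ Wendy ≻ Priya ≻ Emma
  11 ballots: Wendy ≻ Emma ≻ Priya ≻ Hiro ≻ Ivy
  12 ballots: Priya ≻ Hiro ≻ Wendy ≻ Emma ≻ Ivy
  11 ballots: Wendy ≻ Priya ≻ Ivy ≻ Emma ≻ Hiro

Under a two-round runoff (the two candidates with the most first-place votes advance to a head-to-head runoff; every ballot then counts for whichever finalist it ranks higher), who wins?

Hiro

Round 1 first-place votes: Ivy 0, Emma 11, Priya 27, Hiro 28, Wendy 34. Wendy and Hiro advance.
Runoff: Wendy is ranked above Hiro on 49 ballots, Hiro above Wendy on 51.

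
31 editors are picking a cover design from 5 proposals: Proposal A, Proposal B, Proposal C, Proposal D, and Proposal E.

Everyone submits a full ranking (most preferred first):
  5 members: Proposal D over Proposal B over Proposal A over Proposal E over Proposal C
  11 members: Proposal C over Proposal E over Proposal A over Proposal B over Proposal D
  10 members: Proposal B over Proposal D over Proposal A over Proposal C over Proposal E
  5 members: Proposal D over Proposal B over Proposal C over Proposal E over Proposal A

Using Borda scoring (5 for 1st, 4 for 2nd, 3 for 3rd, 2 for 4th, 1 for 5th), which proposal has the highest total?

Proposal B

Proposal A: 5×3 + 11×3 + 10×3 + 5×1 = 83
Proposal B: 5×4 + 11×2 + 10×5 + 5×4 = 112
Proposal C: 5×1 + 11×5 + 10×2 + 5×3 = 95
Proposal D: 5×5 + 11×1 + 10×4 + 5×5 = 101
Proposal E: 5×2 + 11×4 + 10×1 + 5×2 = 74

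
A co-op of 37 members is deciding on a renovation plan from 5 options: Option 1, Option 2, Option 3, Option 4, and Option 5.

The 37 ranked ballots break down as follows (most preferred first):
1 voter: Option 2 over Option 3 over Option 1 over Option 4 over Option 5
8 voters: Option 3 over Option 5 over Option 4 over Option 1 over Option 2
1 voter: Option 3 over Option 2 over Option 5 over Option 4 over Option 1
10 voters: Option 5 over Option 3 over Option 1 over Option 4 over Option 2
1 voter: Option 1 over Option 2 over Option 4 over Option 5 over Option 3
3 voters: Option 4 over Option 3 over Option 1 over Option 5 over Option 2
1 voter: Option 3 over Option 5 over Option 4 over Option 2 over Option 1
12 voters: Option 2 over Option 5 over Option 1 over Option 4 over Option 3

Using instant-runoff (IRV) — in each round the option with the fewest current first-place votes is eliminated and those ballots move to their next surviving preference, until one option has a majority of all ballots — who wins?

Round 1: Option 1 1, Option 2 13, Option 3 10, Option 4 3, Option 5 10. Option 1 eliminated.
Round 2: Option 2 14, Option 3 10, Option 4 3, Option 5 10. Option 4 eliminated.
Round 3: Option 2 14, Option 3 13, Option 5 10. Option 5 eliminated.
Round 4: Option 2 14, Option 3 23. Option 3 has a majority (≥19).

Option 3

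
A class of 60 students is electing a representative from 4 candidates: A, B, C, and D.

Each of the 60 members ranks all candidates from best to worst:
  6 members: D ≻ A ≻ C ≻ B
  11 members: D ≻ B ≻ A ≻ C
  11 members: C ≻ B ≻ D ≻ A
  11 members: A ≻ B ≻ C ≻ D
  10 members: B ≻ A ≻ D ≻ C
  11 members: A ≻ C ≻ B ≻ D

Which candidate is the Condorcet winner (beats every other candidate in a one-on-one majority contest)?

B vs A: 32–28
B vs C: 32–28
B vs D: 43–17
B beats every other candidate.

B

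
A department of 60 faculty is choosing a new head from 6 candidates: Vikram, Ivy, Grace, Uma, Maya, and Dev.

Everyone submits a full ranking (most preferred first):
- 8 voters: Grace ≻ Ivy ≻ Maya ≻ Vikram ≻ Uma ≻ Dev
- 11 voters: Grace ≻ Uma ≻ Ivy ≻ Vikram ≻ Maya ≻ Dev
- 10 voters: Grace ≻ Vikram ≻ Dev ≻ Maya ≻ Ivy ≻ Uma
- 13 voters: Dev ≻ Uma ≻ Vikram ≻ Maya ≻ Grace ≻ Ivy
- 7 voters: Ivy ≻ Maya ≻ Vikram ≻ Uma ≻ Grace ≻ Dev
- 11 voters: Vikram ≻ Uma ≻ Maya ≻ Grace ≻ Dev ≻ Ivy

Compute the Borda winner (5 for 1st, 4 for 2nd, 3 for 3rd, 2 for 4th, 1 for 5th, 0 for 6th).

Vikram: 8×2 + 11×2 + 10×4 + 13×3 + 7×3 + 11×5 = 193
Ivy: 8×4 + 11×3 + 10×1 + 13×0 + 7×5 + 11×0 = 110
Grace: 8×5 + 11×5 + 10×5 + 13×1 + 7×1 + 11×2 = 187
Uma: 8×1 + 11×4 + 10×0 + 13×4 + 7×2 + 11×4 = 162
Maya: 8×3 + 11×1 + 10×2 + 13×2 + 7×4 + 11×3 = 142
Dev: 8×0 + 11×0 + 10×3 + 13×5 + 7×0 + 11×1 = 106

Vikram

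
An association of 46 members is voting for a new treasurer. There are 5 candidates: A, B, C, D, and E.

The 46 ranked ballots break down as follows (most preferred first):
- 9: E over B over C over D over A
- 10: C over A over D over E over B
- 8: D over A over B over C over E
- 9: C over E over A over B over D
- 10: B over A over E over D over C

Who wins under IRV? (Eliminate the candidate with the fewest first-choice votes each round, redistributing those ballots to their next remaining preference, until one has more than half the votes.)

B

Round 1: A 0, B 10, C 19, D 8, E 9. A eliminated.
Round 2: B 10, C 19, D 8, E 9. D eliminated.
Round 3: B 18, C 19, E 9. E eliminated.
Round 4: B 27, C 19. B has a majority (≥24).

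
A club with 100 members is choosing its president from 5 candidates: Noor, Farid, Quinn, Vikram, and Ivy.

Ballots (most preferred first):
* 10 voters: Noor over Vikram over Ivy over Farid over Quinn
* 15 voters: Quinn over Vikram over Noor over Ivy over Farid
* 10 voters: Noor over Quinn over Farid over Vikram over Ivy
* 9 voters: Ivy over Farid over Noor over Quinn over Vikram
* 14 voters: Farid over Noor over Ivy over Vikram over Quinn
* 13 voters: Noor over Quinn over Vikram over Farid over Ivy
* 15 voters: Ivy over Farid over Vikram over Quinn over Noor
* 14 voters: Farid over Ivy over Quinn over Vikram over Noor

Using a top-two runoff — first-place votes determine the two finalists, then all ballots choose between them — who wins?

Round 1 first-place votes: Noor 33, Farid 28, Quinn 15, Vikram 0, Ivy 24. Noor and Farid advance.
Runoff: Noor is ranked above Farid on 48 ballots, Farid above Noor on 52.

Farid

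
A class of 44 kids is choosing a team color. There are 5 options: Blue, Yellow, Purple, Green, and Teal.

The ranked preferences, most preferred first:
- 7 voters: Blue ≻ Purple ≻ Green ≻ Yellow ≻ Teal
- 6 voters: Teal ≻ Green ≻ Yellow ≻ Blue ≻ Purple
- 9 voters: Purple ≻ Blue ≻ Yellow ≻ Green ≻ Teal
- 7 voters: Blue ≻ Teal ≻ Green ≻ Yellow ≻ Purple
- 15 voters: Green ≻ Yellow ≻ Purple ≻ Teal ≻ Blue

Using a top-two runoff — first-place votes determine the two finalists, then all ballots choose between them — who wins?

Round 1 first-place votes: Blue 14, Yellow 0, Purple 9, Green 15, Teal 6. Green and Blue advance.
Runoff: Green is ranked above Blue on 21 ballots, Blue above Green on 23.

Blue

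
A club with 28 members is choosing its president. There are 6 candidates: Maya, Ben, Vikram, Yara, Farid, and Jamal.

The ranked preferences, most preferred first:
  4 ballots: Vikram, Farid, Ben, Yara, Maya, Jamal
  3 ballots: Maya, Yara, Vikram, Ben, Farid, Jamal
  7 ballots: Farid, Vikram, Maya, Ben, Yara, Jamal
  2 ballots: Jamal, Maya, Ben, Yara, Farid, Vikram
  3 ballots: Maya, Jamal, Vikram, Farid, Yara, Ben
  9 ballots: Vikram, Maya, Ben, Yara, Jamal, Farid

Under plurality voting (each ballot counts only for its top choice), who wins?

First-place votes: Maya 6, Ben 0, Vikram 13, Yara 0, Farid 7, Jamal 2.

Vikram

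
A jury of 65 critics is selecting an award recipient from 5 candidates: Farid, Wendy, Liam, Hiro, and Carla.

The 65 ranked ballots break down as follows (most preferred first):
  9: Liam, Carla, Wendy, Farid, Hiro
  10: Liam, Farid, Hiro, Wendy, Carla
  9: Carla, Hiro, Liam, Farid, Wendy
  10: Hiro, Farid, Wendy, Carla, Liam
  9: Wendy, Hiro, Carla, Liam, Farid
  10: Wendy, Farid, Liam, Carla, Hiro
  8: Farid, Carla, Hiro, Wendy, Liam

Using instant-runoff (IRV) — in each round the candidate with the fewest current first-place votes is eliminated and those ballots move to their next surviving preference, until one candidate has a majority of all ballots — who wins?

Round 1: Farid 8, Wendy 19, Liam 19, Hiro 10, Carla 9. Farid eliminated.
Round 2: Wendy 19, Liam 19, Hiro 10, Carla 17. Hiro eliminated.
Round 3: Wendy 29, Liam 19, Carla 17. Carla eliminated.
Round 4: Wendy 37, Liam 28. Wendy has a majority (≥33).

Wendy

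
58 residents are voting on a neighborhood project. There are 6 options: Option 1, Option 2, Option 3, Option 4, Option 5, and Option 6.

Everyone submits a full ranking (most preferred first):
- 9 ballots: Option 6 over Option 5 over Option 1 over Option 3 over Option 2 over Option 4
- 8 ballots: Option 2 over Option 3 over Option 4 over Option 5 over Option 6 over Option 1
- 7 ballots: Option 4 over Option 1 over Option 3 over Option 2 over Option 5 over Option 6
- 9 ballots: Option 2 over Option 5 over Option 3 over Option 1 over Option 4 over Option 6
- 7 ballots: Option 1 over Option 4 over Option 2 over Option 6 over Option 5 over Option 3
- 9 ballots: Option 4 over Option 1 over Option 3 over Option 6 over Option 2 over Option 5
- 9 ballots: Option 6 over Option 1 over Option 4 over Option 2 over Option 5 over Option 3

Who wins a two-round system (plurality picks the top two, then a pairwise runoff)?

Option 2

Round 1 first-place votes: Option 1 7, Option 2 17, Option 3 0, Option 4 16, Option 5 0, Option 6 18. Option 6 and Option 2 advance.
Runoff: Option 6 is ranked above Option 2 on 27 ballots, Option 2 above Option 6 on 31.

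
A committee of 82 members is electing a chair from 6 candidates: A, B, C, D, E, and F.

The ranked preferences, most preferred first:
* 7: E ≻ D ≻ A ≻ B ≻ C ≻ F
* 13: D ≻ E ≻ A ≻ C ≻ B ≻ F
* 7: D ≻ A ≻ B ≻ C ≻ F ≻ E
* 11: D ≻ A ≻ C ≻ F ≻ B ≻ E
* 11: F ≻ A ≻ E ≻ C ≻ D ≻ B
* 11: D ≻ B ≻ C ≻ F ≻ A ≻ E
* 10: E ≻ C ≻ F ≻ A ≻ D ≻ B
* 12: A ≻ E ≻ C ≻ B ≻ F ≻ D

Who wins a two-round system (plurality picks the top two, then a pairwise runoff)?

D

Round 1 first-place votes: A 12, B 0, C 0, D 42, E 17, F 11. D and E advance.
Runoff: D is ranked above E on 42 ballots, E above D on 40.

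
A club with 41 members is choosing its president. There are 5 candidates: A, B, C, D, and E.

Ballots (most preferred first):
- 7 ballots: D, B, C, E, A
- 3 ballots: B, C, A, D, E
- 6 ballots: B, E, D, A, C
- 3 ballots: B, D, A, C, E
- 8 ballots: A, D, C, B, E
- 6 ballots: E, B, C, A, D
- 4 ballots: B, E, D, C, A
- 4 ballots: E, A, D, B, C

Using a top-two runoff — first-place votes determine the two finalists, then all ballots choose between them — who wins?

B

Round 1 first-place votes: A 8, B 16, C 0, D 7, E 10. B and E advance.
Runoff: B is ranked above E on 31 ballots, E above B on 10.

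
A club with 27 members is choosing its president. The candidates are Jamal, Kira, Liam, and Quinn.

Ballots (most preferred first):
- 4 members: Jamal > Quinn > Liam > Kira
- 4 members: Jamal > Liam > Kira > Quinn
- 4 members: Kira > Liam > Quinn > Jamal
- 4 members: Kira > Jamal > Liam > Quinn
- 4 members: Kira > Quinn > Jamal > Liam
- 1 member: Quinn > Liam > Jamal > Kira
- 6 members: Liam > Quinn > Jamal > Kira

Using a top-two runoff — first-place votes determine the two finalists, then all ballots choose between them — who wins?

Jamal

Round 1 first-place votes: Jamal 8, Kira 12, Liam 6, Quinn 1. Kira and Jamal advance.
Runoff: Kira is ranked above Jamal on 12 ballots, Jamal above Kira on 15.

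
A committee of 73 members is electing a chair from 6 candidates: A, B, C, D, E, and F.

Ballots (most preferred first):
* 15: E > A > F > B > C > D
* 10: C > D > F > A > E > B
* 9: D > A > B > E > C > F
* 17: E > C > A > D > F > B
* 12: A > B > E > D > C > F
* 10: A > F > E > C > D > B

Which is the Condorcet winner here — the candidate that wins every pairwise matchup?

A vs B: 73–0
A vs C: 46–27
A vs D: 54–19
A vs E: 41–32
A vs F: 63–10
A beats every other candidate.

A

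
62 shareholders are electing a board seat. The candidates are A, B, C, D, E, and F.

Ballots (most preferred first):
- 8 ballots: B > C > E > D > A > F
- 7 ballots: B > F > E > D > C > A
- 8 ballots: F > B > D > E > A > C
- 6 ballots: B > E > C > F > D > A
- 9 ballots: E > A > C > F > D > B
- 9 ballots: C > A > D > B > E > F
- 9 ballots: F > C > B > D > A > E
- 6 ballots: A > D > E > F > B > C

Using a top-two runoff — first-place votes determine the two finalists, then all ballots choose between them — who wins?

Round 1 first-place votes: A 6, B 21, C 9, D 0, E 9, F 17. B and F advance.
Runoff: B is ranked above F on 30 ballots, F above B on 32.

F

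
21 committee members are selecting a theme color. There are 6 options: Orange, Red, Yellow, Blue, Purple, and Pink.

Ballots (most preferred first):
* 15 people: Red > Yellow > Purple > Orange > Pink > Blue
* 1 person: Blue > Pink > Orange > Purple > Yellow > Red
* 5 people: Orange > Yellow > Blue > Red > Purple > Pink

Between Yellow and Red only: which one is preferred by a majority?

Red

Yellow is ranked above Red on 6 ballots; Red above Yellow on 15.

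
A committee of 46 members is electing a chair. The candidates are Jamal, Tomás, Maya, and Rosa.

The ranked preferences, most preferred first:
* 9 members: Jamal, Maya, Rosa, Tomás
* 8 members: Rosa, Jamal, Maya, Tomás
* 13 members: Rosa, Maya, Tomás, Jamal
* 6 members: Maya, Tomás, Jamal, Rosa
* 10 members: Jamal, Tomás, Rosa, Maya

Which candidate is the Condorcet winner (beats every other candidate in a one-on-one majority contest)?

Jamal vs Tomás: 27–19
Jamal vs Maya: 27–19
Jamal vs Rosa: 25–21
Jamal beats every other candidate.

Jamal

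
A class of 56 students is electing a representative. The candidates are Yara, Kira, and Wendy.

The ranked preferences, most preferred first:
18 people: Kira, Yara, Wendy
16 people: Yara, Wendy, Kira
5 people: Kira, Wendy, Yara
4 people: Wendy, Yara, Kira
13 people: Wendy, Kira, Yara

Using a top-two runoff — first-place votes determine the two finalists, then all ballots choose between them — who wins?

Wendy

Round 1 first-place votes: Yara 16, Kira 23, Wendy 17. Kira and Wendy advance.
Runoff: Kira is ranked above Wendy on 23 ballots, Wendy above Kira on 33.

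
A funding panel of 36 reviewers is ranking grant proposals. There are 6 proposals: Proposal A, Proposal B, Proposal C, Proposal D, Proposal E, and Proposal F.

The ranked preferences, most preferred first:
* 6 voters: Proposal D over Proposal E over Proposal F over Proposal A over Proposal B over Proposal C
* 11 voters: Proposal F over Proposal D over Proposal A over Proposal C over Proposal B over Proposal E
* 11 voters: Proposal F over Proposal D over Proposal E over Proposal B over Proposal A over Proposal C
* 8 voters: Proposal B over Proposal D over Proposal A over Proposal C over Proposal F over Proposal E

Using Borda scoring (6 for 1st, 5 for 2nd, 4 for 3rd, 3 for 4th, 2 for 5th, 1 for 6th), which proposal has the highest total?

Proposal D

Proposal A: 6×3 + 11×4 + 11×2 + 8×4 = 116
Proposal B: 6×2 + 11×2 + 11×3 + 8×6 = 115
Proposal C: 6×1 + 11×3 + 11×1 + 8×3 = 74
Proposal D: 6×6 + 11×5 + 11×5 + 8×5 = 186
Proposal E: 6×5 + 11×1 + 11×4 + 8×1 = 93
Proposal F: 6×4 + 11×6 + 11×6 + 8×2 = 172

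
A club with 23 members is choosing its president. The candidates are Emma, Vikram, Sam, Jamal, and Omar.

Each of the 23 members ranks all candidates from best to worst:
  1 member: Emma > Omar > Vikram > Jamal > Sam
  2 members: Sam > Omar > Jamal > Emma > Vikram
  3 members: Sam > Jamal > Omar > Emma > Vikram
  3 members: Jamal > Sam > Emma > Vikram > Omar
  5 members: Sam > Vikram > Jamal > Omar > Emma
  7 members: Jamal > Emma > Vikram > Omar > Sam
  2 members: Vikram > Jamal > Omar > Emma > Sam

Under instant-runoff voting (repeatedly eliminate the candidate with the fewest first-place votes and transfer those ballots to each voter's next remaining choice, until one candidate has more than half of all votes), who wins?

Round 1: Emma 1, Vikram 2, Sam 10, Jamal 10, Omar 0. Omar eliminated.
Round 2: Emma 1, Vikram 2, Sam 10, Jamal 10. Emma eliminated.
Round 3: Vikram 3, Sam 10, Jamal 10. Vikram eliminated.
Round 4: Sam 10, Jamal 13. Jamal has a majority (≥12).

Jamal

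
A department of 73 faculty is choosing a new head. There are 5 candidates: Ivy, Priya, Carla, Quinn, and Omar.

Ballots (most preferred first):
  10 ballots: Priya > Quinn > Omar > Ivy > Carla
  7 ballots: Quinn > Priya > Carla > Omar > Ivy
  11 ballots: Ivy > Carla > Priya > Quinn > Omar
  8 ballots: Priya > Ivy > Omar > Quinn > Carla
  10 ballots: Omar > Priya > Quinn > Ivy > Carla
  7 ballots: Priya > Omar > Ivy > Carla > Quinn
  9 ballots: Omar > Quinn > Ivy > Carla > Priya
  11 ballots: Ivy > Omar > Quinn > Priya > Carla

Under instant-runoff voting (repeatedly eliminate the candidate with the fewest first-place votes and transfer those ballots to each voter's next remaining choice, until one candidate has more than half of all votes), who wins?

Round 1: Ivy 22, Priya 25, Carla 0, Quinn 7, Omar 19. Carla eliminated.
Round 2: Ivy 22, Priya 25, Quinn 7, Omar 19. Quinn eliminated.
Round 3: Ivy 22, Priya 32, Omar 19. Omar eliminated.
Round 4: Ivy 31, Priya 42. Priya has a majority (≥37).

Priya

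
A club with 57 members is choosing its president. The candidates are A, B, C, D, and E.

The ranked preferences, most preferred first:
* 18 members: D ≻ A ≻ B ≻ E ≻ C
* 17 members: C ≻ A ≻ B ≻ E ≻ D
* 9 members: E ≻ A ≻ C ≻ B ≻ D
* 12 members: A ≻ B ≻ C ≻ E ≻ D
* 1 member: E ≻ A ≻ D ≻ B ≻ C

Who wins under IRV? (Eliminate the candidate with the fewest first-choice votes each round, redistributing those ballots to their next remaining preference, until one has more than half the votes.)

Round 1: A 12, B 0, C 17, D 18, E 10. B eliminated.
Round 2: A 12, C 17, D 18, E 10. E eliminated.
Round 3: A 22, C 17, D 18. C eliminated.
Round 4: A 39, D 18. A has a majority (≥29).

A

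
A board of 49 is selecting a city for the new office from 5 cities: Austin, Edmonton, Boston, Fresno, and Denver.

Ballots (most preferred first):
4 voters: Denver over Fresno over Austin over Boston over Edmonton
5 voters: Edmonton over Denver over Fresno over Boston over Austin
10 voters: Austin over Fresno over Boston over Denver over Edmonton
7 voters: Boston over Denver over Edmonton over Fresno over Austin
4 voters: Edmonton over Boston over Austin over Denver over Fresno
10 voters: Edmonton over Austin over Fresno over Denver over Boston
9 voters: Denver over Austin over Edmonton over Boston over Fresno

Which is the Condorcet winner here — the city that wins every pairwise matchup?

Denver vs Austin: 25–24
Denver vs Edmonton: 30–19
Denver vs Boston: 28–21
Denver vs Fresno: 29–20
Denver beats every other city.

Denver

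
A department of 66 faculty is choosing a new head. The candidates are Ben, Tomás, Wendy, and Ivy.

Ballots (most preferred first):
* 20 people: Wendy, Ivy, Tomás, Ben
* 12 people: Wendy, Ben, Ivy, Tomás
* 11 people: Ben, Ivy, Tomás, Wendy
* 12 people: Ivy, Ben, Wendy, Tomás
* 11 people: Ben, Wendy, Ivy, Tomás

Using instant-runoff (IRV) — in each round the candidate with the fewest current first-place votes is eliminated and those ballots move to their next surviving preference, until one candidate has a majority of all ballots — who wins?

Ben

Round 1: Ben 22, Tomás 0, Wendy 32, Ivy 12. Tomás eliminated.
Round 2: Ben 22, Wendy 32, Ivy 12. Ivy eliminated.
Round 3: Ben 34, Wendy 32. Ben has a majority (≥34).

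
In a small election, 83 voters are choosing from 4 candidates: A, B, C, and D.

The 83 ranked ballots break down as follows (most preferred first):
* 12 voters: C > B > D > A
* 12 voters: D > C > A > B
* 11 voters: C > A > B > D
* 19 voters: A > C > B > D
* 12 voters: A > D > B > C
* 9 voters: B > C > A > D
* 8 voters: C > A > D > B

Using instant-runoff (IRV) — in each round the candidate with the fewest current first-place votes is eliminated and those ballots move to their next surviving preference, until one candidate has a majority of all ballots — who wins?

Round 1: A 31, B 9, C 31, D 12. B eliminated.
Round 2: A 31, C 40, D 12. D eliminated.
Round 3: A 31, C 52. C has a majority (≥42).

C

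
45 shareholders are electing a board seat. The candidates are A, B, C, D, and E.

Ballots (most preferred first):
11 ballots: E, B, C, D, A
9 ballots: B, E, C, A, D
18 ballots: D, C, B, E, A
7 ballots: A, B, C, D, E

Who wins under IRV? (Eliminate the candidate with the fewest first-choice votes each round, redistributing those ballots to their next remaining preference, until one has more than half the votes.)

Round 1: A 7, B 9, C 0, D 18, E 11. C eliminated.
Round 2: A 7, B 9, D 18, E 11. A eliminated.
Round 3: B 16, D 18, E 11. E eliminated.
Round 4: B 27, D 18. B has a majority (≥23).

B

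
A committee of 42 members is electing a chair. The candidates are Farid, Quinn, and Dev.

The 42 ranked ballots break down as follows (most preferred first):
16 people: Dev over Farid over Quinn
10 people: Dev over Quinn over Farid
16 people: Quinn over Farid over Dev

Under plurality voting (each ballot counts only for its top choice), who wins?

Dev

First-place votes: Farid 0, Quinn 16, Dev 26.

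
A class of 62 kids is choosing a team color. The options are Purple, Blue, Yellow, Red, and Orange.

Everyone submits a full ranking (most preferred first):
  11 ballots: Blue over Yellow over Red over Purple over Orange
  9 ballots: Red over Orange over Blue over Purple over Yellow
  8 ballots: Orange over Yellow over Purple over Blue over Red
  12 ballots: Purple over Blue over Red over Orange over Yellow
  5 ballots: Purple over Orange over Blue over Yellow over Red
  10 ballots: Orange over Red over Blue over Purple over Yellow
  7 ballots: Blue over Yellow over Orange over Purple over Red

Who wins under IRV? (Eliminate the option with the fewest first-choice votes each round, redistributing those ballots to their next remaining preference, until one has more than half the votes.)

Orange

Round 1: Purple 17, Blue 18, Yellow 0, Red 9, Orange 18. Yellow eliminated.
Round 2: Purple 17, Blue 18, Red 9, Orange 18. Red eliminated.
Round 3: Purple 17, Blue 18, Orange 27. Purple eliminated.
Round 4: Blue 30, Orange 32. Orange has a majority (≥32).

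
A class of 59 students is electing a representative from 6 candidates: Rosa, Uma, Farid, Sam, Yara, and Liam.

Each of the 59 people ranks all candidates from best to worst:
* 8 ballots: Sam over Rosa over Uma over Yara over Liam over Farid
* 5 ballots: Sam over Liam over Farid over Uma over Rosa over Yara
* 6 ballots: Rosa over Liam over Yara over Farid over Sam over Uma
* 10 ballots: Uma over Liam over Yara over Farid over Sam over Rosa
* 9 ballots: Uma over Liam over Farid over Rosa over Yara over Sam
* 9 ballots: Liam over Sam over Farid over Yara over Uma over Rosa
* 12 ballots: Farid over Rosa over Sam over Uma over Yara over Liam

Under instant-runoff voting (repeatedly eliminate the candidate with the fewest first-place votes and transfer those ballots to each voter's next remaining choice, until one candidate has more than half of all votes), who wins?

Sam

Round 1: Rosa 6, Uma 19, Farid 12, Sam 13, Yara 0, Liam 9. Yara eliminated.
Round 2: Rosa 6, Uma 19, Farid 12, Sam 13, Liam 9. Rosa eliminated.
Round 3: Uma 19, Farid 12, Sam 13, Liam 15. Farid eliminated.
Round 4: Uma 19, Sam 25, Liam 15. Liam eliminated.
Round 5: Uma 19, Sam 40. Sam has a majority (≥30).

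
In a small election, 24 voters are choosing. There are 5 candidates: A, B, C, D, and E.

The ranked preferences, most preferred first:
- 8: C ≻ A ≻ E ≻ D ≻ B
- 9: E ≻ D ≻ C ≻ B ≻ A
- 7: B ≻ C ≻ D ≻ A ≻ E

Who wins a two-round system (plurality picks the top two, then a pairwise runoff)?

Round 1 first-place votes: A 0, B 7, C 8, D 0, E 9. E and C advance.
Runoff: E is ranked above C on 9 ballots, C above E on 15.

C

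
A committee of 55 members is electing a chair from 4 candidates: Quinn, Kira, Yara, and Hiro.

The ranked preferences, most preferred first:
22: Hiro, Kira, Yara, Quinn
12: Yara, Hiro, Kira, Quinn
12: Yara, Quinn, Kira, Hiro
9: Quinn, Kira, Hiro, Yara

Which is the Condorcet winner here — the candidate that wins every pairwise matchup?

Hiro

Hiro vs Quinn: 34–21
Hiro vs Kira: 34–21
Hiro vs Yara: 31–24
Hiro beats every other candidate.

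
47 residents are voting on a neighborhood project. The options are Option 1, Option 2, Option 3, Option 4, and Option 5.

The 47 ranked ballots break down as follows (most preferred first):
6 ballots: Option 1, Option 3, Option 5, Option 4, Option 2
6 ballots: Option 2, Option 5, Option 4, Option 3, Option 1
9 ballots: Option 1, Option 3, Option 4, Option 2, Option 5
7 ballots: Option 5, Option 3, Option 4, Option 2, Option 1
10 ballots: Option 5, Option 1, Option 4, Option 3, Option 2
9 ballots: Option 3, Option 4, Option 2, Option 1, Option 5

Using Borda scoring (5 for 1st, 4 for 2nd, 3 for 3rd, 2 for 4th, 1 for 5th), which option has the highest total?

Option 1: 6×5 + 6×1 + 9×5 + 7×1 + 10×4 + 9×2 = 146
Option 2: 6×1 + 6×5 + 9×2 + 7×2 + 10×1 + 9×3 = 105
Option 3: 6×4 + 6×2 + 9×4 + 7×4 + 10×2 + 9×5 = 165
Option 4: 6×2 + 6×3 + 9×3 + 7×3 + 10×3 + 9×4 = 144
Option 5: 6×3 + 6×4 + 9×1 + 7×5 + 10×5 + 9×1 = 145

Option 3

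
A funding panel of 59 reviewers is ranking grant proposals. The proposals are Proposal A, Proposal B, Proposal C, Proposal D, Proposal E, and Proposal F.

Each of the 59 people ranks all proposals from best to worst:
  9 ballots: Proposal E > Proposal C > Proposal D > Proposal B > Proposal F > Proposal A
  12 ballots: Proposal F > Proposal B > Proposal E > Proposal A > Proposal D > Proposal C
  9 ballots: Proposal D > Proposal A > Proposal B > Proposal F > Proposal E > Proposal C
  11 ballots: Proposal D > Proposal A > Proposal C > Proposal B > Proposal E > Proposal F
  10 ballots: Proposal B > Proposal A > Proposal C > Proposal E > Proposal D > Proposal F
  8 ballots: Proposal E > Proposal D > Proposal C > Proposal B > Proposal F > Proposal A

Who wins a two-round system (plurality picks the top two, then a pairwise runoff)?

Proposal E

Round 1 first-place votes: Proposal A 0, Proposal B 10, Proposal C 0, Proposal D 20, Proposal E 17, Proposal F 12. Proposal D and Proposal E advance.
Runoff: Proposal D is ranked above Proposal E on 20 ballots, Proposal E above Proposal D on 39.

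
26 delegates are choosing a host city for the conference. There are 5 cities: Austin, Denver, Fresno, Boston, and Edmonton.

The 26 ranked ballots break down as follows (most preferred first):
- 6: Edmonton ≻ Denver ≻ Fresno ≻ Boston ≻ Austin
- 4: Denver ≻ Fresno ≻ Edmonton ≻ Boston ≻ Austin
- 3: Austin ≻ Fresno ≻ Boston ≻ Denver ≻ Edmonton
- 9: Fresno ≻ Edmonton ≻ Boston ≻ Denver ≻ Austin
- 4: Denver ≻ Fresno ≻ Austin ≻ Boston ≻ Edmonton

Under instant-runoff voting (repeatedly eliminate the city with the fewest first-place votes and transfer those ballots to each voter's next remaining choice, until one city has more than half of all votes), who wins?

Denver

Round 1: Austin 3, Denver 8, Fresno 9, Boston 0, Edmonton 6. Boston eliminated.
Round 2: Austin 3, Denver 8, Fresno 9, Edmonton 6. Austin eliminated.
Round 3: Denver 8, Fresno 12, Edmonton 6. Edmonton eliminated.
Round 4: Denver 14, Fresno 12. Denver has a majority (≥14).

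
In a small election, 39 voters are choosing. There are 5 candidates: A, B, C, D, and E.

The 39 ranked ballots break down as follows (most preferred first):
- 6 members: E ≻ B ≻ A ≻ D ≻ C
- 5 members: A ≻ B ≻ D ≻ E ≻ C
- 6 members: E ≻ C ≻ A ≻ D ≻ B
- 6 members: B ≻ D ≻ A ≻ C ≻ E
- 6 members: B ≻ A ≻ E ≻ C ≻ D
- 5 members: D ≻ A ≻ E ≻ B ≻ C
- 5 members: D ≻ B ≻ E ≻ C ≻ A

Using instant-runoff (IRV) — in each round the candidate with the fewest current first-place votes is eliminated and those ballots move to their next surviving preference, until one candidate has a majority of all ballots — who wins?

B

Round 1: A 5, B 12, C 0, D 10, E 12. C eliminated.
Round 2: A 5, B 12, D 10, E 12. A eliminated.
Round 3: B 17, D 10, E 12. D eliminated.
Round 4: B 22, E 17. B has a majority (≥20).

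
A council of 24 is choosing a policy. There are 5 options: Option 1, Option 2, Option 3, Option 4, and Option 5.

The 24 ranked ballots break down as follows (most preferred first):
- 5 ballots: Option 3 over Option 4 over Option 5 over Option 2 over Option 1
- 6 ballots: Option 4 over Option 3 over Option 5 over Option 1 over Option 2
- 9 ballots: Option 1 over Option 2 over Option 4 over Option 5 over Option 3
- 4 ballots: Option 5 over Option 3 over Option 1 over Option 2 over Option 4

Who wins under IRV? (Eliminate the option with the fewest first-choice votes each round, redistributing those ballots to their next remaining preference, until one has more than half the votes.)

Round 1: Option 1 9, Option 2 0, Option 3 5, Option 4 6, Option 5 4. Option 2 eliminated.
Round 2: Option 1 9, Option 3 5, Option 4 6, Option 5 4. Option 5 eliminated.
Round 3: Option 1 9, Option 3 9, Option 4 6. Option 4 eliminated.
Round 4: Option 1 9, Option 3 15. Option 3 has a majority (≥13).

Option 3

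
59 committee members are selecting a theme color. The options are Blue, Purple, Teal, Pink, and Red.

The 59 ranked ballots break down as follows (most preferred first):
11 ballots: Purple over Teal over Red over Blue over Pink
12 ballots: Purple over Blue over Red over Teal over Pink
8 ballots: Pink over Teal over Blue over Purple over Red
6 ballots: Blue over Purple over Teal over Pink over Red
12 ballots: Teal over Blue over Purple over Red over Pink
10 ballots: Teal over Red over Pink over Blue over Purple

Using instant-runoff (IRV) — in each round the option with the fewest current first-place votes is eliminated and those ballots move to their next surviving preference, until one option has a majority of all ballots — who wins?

Teal

Round 1: Blue 6, Purple 23, Teal 22, Pink 8, Red 0. Red eliminated.
Round 2: Blue 6, Purple 23, Teal 22, Pink 8. Blue eliminated.
Round 3: Purple 29, Teal 22, Pink 8. Pink eliminated.
Round 4: Purple 29, Teal 30. Teal has a majority (≥30).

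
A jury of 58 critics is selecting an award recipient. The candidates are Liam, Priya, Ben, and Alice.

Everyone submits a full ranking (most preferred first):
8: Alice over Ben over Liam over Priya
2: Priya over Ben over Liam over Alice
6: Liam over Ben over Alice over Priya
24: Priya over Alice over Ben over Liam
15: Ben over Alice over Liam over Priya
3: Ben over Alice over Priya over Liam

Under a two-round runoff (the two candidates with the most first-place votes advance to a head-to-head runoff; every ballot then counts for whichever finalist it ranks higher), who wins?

Ben

Round 1 first-place votes: Liam 6, Priya 26, Ben 18, Alice 8. Priya and Ben advance.
Runoff: Priya is ranked above Ben on 26 ballots, Ben above Priya on 32.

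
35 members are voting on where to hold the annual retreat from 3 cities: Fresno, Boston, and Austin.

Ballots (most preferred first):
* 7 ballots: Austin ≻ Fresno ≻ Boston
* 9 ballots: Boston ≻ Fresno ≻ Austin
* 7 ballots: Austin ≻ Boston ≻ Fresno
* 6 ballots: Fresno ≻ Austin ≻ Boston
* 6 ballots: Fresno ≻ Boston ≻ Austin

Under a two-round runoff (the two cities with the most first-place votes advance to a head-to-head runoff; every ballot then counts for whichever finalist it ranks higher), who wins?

Round 1 first-place votes: Fresno 12, Boston 9, Austin 14. Austin and Fresno advance.
Runoff: Austin is ranked above Fresno on 14 ballots, Fresno above Austin on 21.

Fresno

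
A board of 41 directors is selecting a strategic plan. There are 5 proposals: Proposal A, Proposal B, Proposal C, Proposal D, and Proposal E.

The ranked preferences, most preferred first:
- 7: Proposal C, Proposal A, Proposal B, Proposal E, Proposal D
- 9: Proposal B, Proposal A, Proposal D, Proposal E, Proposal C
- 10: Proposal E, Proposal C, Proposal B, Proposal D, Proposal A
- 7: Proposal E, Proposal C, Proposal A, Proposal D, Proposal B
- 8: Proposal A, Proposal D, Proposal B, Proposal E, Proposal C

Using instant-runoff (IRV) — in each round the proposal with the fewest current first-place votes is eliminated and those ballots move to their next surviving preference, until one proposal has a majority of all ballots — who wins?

Round 1: Proposal A 8, Proposal B 9, Proposal C 7, Proposal D 0, Proposal E 17. Proposal D eliminated.
Round 2: Proposal A 8, Proposal B 9, Proposal C 7, Proposal E 17. Proposal C eliminated.
Round 3: Proposal A 15, Proposal B 9, Proposal E 17. Proposal B eliminated.
Round 4: Proposal A 24, Proposal E 17. Proposal A has a majority (≥21).

Proposal A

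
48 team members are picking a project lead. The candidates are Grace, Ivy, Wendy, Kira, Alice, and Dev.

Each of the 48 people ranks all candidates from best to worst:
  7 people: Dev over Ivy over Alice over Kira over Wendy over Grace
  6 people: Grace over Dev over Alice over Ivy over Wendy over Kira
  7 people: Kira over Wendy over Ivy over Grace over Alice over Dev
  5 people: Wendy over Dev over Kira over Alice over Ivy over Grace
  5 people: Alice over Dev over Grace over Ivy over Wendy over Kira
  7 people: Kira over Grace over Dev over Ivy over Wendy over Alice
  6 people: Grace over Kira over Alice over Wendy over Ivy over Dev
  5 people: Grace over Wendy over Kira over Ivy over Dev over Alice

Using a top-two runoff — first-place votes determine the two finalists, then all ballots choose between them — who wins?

Round 1 first-place votes: Grace 17, Ivy 0, Wendy 5, Kira 14, Alice 5, Dev 7. Grace and Kira advance.
Runoff: Grace is ranked above Kira on 22 ballots, Kira above Grace on 26.

Kira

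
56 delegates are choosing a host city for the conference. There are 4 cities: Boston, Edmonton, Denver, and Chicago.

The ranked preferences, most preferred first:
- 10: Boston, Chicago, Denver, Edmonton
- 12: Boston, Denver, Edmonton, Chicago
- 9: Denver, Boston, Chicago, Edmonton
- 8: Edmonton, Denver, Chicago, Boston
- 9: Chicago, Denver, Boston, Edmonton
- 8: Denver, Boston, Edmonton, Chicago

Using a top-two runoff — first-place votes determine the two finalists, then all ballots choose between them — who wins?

Denver

Round 1 first-place votes: Boston 22, Edmonton 8, Denver 17, Chicago 9. Boston and Denver advance.
Runoff: Boston is ranked above Denver on 22 ballots, Denver above Boston on 34.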